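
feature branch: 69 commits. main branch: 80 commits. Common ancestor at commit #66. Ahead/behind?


Common ancestor: commit #66
feature commits after divergence: 69 - 66 = 3
main commits after divergence: 80 - 66 = 14
feature is 3 commits ahead of main
main is 14 commits ahead of feature

feature ahead: 3, main ahead: 14


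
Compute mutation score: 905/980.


Mutation score = killed / total * 100
Mutation score = 905 / 980 * 100
Mutation score = 92.35%

92.35%


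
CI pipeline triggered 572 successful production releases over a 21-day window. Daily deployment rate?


Formula: deployments per day = releases / days
= 572 / 21
= 27.238 deploys/day
(equivalently, 190.67 deploys/week)

27.238 deploys/day


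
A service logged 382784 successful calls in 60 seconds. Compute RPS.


Formula: throughput = requests / seconds
throughput = 382784 / 60
throughput = 6379.73 requests/second

6379.73 requests/second


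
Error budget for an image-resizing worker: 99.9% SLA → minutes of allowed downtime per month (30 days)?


Formula: allowed downtime = period * (100 - SLA) / 100
Period (month (30 days)) = 43200 minutes
Unavailability fraction = (100 - 99.9) / 100
Allowed downtime = 43200 * (100 - 99.9) / 100
Allowed downtime = 43.2 minutes

43.2 minutes


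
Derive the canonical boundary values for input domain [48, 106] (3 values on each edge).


Range: [48, 106]
Boundaries: just below min, min, min+1, max-1, max, just above max
Values: [47, 48, 49, 105, 106, 107]

[47, 48, 49, 105, 106, 107]


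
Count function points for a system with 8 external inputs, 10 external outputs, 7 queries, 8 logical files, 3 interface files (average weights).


UFP = EI*4 + EO*5 + EQ*4 + ILF*10 + EIF*7
UFP = 8*4 + 10*5 + 7*4 + 8*10 + 3*7
UFP = 32 + 50 + 28 + 80 + 21
UFP = 211

211


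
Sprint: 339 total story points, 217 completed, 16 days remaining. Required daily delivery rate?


Formula: Required rate = Remaining points / Days left
Remaining = 339 - 217 = 122 points
Required rate = 122 / 16 = 7.63 points/day

7.63 points/day


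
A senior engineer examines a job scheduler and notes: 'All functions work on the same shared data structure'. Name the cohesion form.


Reasoning: Functions share data
Type: Communicational cohesion

Communicational cohesion


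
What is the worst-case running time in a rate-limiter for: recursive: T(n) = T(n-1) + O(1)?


Reasoning: linear recursion with constant work per frame
Complexity: O(n)

O(n)


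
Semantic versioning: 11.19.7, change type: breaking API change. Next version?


Current: 11.19.7
Change category: 'breaking API change' → major bump
SemVer rule: major bump → increment MAJOR, reset MINOR and PATCH to 0
New: 12.0.0

12.0.0


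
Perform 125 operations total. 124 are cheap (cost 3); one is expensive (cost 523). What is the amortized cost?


Formula: Amortized cost = Total cost / Operations
Total cost = (124 * 3) + (1 * 523)
Total cost = 372 + 523 = 895
Amortized = 895 / 125 = 7.16

7.16


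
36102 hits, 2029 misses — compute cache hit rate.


Formula: hit rate = hits / (hits + misses) * 100
hit rate = 36102 / (36102 + 2029) * 100
hit rate = 36102 / 38131 * 100
hit rate = 94.68%

94.68%


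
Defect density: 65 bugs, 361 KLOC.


Defect density = defects / KLOC
Defect density = 65 / 361
Defect density = 0.18 defects/KLOC

0.18 defects/KLOC


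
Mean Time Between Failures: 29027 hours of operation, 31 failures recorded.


Formula: MTBF = Total operating time / Number of failures
MTBF = 29027 / 31
MTBF = 936.35 hours

936.35 hours


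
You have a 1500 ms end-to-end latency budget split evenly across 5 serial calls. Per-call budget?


Formula: per_stage = total_budget / stages
per_stage = 1500 / 5
per_stage = 300.0 ms

300.0 ms


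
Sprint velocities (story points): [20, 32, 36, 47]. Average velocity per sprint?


Formula: Avg velocity = Total points / Number of sprints
Points: [20, 32, 36, 47]
Sum = 20 + 32 + 36 + 47 = 135
Avg velocity = 135 / 4 = 33.75 points/sprint

33.75 points/sprint


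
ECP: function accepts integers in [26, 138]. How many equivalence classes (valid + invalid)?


Valid range: [26, 138]
Class 1: x < 26 — invalid
Class 2: 26 ≤ x ≤ 138 — valid
Class 3: x > 138 — invalid
Total equivalence classes: 3

3 equivalence classes


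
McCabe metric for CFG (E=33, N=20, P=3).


Formula: V(G) = E - N + 2P
V(G) = 33 - 20 + 2*3
V(G) = 13 + 6
V(G) = 19

19


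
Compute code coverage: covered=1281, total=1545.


Coverage = covered / total * 100
Coverage = 1281 / 1545 * 100
Coverage = 82.91%

82.91%


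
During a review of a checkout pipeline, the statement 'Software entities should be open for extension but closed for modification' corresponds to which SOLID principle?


This describes the Open/Closed Principle (OCP)

Open/Closed Principle (OCP)


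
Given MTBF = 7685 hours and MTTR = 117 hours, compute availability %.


Availability = MTBF / (MTBF + MTTR)
Availability = 7685 / (7685 + 117)
Availability = 7685 / 7802
Availability = 98.5004%

98.5004%


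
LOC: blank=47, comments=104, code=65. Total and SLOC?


Total LOC = blank + comment + code
Total LOC = 47 + 104 + 65 = 216
SLOC (source only) = code = 65

Total LOC: 216, SLOC: 65


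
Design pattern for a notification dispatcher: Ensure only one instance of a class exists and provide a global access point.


This matches the Singleton pattern

Singleton


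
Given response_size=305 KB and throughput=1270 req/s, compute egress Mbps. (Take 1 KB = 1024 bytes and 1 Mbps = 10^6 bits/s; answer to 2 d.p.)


Formula: Mbps = payload_bytes * RPS * 8 / 1e6
Payload per request = 305 KB = 305 * 1024 = 312320 bytes
Total bytes/sec = 312320 * 1270 = 396646400
Total bits/sec = 396646400 * 8 = 3173171200
Mbps = 3173171200 / 1e6 = 3173.17

3173.17 Mbps


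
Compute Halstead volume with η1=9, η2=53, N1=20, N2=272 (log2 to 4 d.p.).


Formula: V = N * log2(η), where N = N1 + N2 and η = η1 + η2
η = 9 + 53 = 62
N = 20 + 272 = 292
log2(62) ≈ 5.9542
V = 292 * 5.9542 = 1738.63

1738.63


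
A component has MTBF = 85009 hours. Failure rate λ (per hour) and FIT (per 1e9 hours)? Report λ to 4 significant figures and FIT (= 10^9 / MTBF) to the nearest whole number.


Formula: λ = 1 / MTBF; FIT = λ × 1e9 = 1e9 / MTBF
λ = 1 / 85009 ≈ 1.176e-05 failures/hour
FIT = 1e9 / 85009 ≈ 11763 failures per 1e9 hours (nearest whole number)

λ = 1.176e-05 /h, FIT = 11763


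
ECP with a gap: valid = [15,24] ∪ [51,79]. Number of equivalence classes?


Valid ranges: [15,24] and [51,79]
Class 1: x < 15 — invalid
Class 2: 15 ≤ x ≤ 24 — valid
Class 3: 24 < x < 51 — invalid (gap between ranges)
Class 4: 51 ≤ x ≤ 79 — valid
Class 5: x > 79 — invalid
Total equivalence classes: 5

5 equivalence classes


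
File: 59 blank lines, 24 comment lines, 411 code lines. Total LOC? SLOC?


Total LOC = blank + comment + code
Total LOC = 59 + 24 + 411 = 494
SLOC (source only) = code = 411

Total LOC: 494, SLOC: 411


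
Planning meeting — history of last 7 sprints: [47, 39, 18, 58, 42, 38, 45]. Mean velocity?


Formula: Avg velocity = Total points / Number of sprints
Points: [47, 39, 18, 58, 42, 38, 45]
Sum = 47 + 39 + 18 + 58 + 42 + 38 + 45 = 287
Avg velocity = 287 / 7 = 41.0 points/sprint

41.0 points/sprint


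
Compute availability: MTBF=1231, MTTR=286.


Availability = MTBF / (MTBF + MTTR)
Availability = 1231 / (1231 + 286)
Availability = 1231 / 1517
Availability = 81.147%

81.147%


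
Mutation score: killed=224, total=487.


Mutation score = killed / total * 100
Mutation score = 224 / 487 * 100
Mutation score = 46.0%

46.0%


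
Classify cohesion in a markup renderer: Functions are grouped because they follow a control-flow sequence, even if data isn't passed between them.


Reasoning: Grouped by order of execution within a routine, not by data flow
Type: Procedural cohesion

Procedural cohesion


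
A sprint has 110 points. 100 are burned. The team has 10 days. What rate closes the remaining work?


Formula: Required rate = Remaining points / Days left
Remaining = 110 - 100 = 10 points
Required rate = 10 / 10 = 1.0 points/day

1.0 points/day


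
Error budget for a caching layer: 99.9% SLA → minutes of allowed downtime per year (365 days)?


Formula: allowed downtime = period * (100 - SLA) / 100
Period (year (365 days)) = 525600 minutes
Unavailability fraction = (100 - 99.9) / 100
Allowed downtime = 525600 * (100 - 99.9) / 100
Allowed downtime = 525.6 minutes

525.6 minutes


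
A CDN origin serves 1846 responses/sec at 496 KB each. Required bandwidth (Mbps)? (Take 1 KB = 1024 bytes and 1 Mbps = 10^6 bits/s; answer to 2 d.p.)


Formula: Mbps = payload_bytes * RPS * 8 / 1e6
Payload per request = 496 KB = 496 * 1024 = 507904 bytes
Total bytes/sec = 507904 * 1846 = 937590784
Total bits/sec = 937590784 * 8 = 7500726272
Mbps = 7500726272 / 1e6 = 7500.73

7500.73 Mbps


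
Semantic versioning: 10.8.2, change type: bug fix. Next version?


Current: 10.8.2
Change category: 'bug fix' → patch bump
SemVer rule: patch bump → increment PATCH (MAJOR and MINOR unchanged)
New: 10.8.3

10.8.3


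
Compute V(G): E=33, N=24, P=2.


Formula: V(G) = E - N + 2P
V(G) = 33 - 24 + 2*2
V(G) = 9 + 4
V(G) = 13

13


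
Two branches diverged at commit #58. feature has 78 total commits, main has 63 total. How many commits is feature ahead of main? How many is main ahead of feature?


Common ancestor: commit #58
feature commits after divergence: 78 - 58 = 20
main commits after divergence: 63 - 58 = 5
feature is 20 commits ahead of main
main is 5 commits ahead of feature

feature ahead: 20, main ahead: 5


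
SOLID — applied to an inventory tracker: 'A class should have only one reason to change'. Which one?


This describes the Single Responsibility Principle (SRP)

Single Responsibility Principle (SRP)


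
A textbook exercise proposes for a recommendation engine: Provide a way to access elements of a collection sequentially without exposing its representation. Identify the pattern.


This matches the Iterator pattern

Iterator


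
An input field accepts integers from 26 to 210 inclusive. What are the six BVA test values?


Range: [26, 210]
Boundaries: just below min, min, min+1, max-1, max, just above max
Values: [25, 26, 27, 209, 210, 211]

[25, 26, 27, 209, 210, 211]


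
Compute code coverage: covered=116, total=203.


Coverage = covered / total * 100
Coverage = 116 / 203 * 100
Coverage = 57.14%

57.14%


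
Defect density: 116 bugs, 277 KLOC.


Defect density = defects / KLOC
Defect density = 116 / 277
Defect density = 0.419 defects/KLOC

0.419 defects/KLOC


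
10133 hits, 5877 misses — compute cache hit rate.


Formula: hit rate = hits / (hits + misses) * 100
hit rate = 10133 / (10133 + 5877) * 100
hit rate = 10133 / 16010 * 100
hit rate = 63.29%

63.29%


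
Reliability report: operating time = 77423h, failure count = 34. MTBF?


Formula: MTBF = Total operating time / Number of failures
MTBF = 77423 / 34
MTBF = 2277.15 hours

2277.15 hours


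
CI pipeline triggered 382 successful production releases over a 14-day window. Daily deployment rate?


Formula: deployments per day = releases / days
= 382 / 14
= 27.286 deploys/day
(equivalently, 191.0 deploys/week)

27.286 deploys/day


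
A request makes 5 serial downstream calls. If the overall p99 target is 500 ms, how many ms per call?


Formula: per_stage = total_budget / stages
per_stage = 500 / 5
per_stage = 100.0 ms

100.0 ms


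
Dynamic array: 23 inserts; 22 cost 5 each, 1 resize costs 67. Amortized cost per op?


Formula: Amortized cost = Total cost / Operations
Total cost = (22 * 5) + (1 * 67)
Total cost = 110 + 67 = 177
Amortized = 177 / 23 = 7.6957

7.6957


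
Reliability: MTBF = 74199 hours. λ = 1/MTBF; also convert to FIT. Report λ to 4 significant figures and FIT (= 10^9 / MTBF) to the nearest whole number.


Formula: λ = 1 / MTBF; FIT = λ × 1e9 = 1e9 / MTBF
λ = 1 / 74199 ≈ 1.348e-05 failures/hour
FIT = 1e9 / 74199 ≈ 13477 failures per 1e9 hours (nearest whole number)

λ = 1.348e-05 /h, FIT = 13477


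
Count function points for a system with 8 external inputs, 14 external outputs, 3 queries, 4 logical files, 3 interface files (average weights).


UFP = EI*4 + EO*5 + EQ*4 + ILF*10 + EIF*7
UFP = 8*4 + 14*5 + 3*4 + 4*10 + 3*7
UFP = 32 + 70 + 12 + 40 + 21
UFP = 175

175


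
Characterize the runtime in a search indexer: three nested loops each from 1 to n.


Reasoning: three levels of nesting over n
Complexity: O(n^3)

O(n^3)


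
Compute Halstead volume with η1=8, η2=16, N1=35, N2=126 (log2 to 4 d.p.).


Formula: V = N * log2(η), where N = N1 + N2 and η = η1 + η2
η = 8 + 16 = 24
N = 35 + 126 = 161
log2(24) ≈ 4.5850
V = 161 * 4.5850 = 738.19

738.19


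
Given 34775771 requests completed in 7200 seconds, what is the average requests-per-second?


Formula: throughput = requests / seconds
throughput = 34775771 / 7200
throughput = 4829.97 requests/second

4829.97 requests/second


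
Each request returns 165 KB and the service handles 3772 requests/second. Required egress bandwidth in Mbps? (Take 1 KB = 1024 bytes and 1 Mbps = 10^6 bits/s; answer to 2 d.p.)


Formula: Mbps = payload_bytes * RPS * 8 / 1e6
Payload per request = 165 KB = 165 * 1024 = 168960 bytes
Total bytes/sec = 168960 * 3772 = 637317120
Total bits/sec = 637317120 * 8 = 5098536960
Mbps = 5098536960 / 1e6 = 5098.54

5098.54 Mbps


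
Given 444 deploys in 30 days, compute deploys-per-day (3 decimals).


Formula: deployments per day = releases / days
= 444 / 30
= 14.8 deploys/day
(equivalently, 103.6 deploys/week)

14.8 deploys/day


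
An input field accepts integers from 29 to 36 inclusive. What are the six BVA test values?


Range: [29, 36]
Boundaries: just below min, min, min+1, max-1, max, just above max
Values: [28, 29, 30, 35, 36, 37]

[28, 29, 30, 35, 36, 37]


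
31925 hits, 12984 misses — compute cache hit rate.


Formula: hit rate = hits / (hits + misses) * 100
hit rate = 31925 / (31925 + 12984) * 100
hit rate = 31925 / 44909 * 100
hit rate = 71.09%

71.09%


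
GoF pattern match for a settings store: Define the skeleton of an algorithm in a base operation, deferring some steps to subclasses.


This matches the Template Method pattern

Template Method


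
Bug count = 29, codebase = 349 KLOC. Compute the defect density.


Defect density = defects / KLOC
Defect density = 29 / 349
Defect density = 0.083 defects/KLOC

0.083 defects/KLOC


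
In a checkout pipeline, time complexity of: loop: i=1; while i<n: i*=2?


Reasoning: i doubles each step so iterations are log2(n)
Complexity: O(log n)

O(log n)


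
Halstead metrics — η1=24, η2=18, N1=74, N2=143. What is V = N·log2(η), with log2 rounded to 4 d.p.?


Formula: V = N * log2(η), where N = N1 + N2 and η = η1 + η2
η = 24 + 18 = 42
N = 74 + 143 = 217
log2(42) ≈ 5.3923
V = 217 * 5.3923 = 1170.13

1170.13


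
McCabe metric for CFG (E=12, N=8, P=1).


Formula: V(G) = E - N + 2P
V(G) = 12 - 8 + 2*1
V(G) = 4 + 2
V(G) = 6

6


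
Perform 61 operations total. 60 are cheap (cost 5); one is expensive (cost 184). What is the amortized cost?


Formula: Amortized cost = Total cost / Operations
Total cost = (60 * 5) + (1 * 184)
Total cost = 300 + 184 = 484
Amortized = 484 / 61 = 7.9344

7.9344


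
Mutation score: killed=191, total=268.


Mutation score = killed / total * 100
Mutation score = 191 / 268 * 100
Mutation score = 71.27%

71.27%


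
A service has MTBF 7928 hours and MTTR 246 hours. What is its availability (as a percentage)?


Availability = MTBF / (MTBF + MTTR)
Availability = 7928 / (7928 + 246)
Availability = 7928 / 8174
Availability = 96.9905%

96.9905%


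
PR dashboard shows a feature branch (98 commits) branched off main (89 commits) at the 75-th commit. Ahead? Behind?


Common ancestor: commit #75
feature commits after divergence: 98 - 75 = 23
main commits after divergence: 89 - 75 = 14
feature is 23 commits ahead of main
main is 14 commits ahead of feature

feature ahead: 23, main ahead: 14


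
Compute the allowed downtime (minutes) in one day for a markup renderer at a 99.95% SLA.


Formula: allowed downtime = period * (100 - SLA) / 100
Period (day) = 1440 minutes
Unavailability fraction = (100 - 99.95) / 100
Allowed downtime = 1440 * (100 - 99.95) / 100
Allowed downtime = 0.72 minutes

0.72 minutes


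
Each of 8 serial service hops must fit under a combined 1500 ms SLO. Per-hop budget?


Formula: per_stage = total_budget / stages
per_stage = 1500 / 8
per_stage = 187.5 ms

187.5 ms


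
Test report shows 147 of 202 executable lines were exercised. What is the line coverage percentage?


Coverage = covered / total * 100
Coverage = 147 / 202 * 100
Coverage = 72.77%

72.77%


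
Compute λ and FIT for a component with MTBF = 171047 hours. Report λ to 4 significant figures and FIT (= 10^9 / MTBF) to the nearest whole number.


Formula: λ = 1 / MTBF; FIT = λ × 1e9 = 1e9 / MTBF
λ = 1 / 171047 ≈ 5.846e-06 failures/hour
FIT = 1e9 / 171047 ≈ 5846 failures per 1e9 hours (nearest whole number)

λ = 5.846e-06 /h, FIT = 5846


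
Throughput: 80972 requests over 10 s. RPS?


Formula: throughput = requests / seconds
throughput = 80972 / 10
throughput = 8097.2 requests/second

8097.2 requests/second


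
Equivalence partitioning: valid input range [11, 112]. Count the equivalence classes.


Valid range: [11, 112]
Class 1: x < 11 — invalid
Class 2: 11 ≤ x ≤ 112 — valid
Class 3: x > 112 — invalid
Total equivalence classes: 3

3 equivalence classes


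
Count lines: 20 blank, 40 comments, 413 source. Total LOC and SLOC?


Total LOC = blank + comment + code
Total LOC = 20 + 40 + 413 = 473
SLOC (source only) = code = 413

Total LOC: 473, SLOC: 413


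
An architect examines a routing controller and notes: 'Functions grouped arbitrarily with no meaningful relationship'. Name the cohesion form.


Reasoning: Worst: random grouping
Type: Coincidental cohesion

Coincidental cohesion


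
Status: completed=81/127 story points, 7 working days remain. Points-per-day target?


Formula: Required rate = Remaining points / Days left
Remaining = 127 - 81 = 46 points
Required rate = 46 / 7 = 6.57 points/day

6.57 points/day


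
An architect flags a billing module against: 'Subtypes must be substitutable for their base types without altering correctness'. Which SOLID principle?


This describes the Liskov Substitution Principle (LSP)

Liskov Substitution Principle (LSP)


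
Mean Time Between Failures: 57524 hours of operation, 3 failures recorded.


Formula: MTBF = Total operating time / Number of failures
MTBF = 57524 / 3
MTBF = 19174.67 hours

19174.67 hours


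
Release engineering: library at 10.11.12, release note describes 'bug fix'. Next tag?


Current: 10.11.12
Change category: 'bug fix' → patch bump
SemVer rule: patch bump → increment PATCH (MAJOR and MINOR unchanged)
New: 10.11.13

10.11.13


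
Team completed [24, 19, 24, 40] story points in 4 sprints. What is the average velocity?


Formula: Avg velocity = Total points / Number of sprints
Points: [24, 19, 24, 40]
Sum = 24 + 19 + 24 + 40 = 107
Avg velocity = 107 / 4 = 26.75 points/sprint

26.75 points/sprint


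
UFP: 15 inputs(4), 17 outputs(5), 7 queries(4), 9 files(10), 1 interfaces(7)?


UFP = EI*4 + EO*5 + EQ*4 + ILF*10 + EIF*7
UFP = 15*4 + 17*5 + 7*4 + 9*10 + 1*7
UFP = 60 + 85 + 28 + 90 + 7
UFP = 270

270


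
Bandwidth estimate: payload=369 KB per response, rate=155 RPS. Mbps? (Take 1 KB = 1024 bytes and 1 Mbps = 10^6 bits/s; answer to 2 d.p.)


Formula: Mbps = payload_bytes * RPS * 8 / 1e6
Payload per request = 369 KB = 369 * 1024 = 377856 bytes
Total bytes/sec = 377856 * 155 = 58567680
Total bits/sec = 58567680 * 8 = 468541440
Mbps = 468541440 / 1e6 = 468.54

468.54 Mbps


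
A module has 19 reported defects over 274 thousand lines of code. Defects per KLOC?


Defect density = defects / KLOC
Defect density = 19 / 274
Defect density = 0.069 defects/KLOC

0.069 defects/KLOC


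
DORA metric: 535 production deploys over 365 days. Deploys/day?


Formula: deployments per day = releases / days
= 535 / 365
= 1.466 deploys/day
(equivalently, 10.26 deploys/week)

1.466 deploys/day


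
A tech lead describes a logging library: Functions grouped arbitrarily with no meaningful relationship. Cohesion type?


Reasoning: Worst: random grouping
Type: Coincidental cohesion

Coincidental cohesion


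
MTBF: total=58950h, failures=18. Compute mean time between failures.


Formula: MTBF = Total operating time / Number of failures
MTBF = 58950 / 18
MTBF = 3275.0 hours

3275.0 hours


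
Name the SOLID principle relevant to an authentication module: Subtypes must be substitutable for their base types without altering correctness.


This describes the Liskov Substitution Principle (LSP)

Liskov Substitution Principle (LSP)


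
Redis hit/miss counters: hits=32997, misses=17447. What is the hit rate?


Formula: hit rate = hits / (hits + misses) * 100
hit rate = 32997 / (32997 + 17447) * 100
hit rate = 32997 / 50444 * 100
hit rate = 65.41%

65.41%


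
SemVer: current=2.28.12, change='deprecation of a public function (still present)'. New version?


Current: 2.28.12
Change category: 'deprecation of a public function (still present)' → minor bump
SemVer rule: minor bump → increment MINOR, reset PATCH to 0 (MAJOR unchanged)
New: 2.29.0

2.29.0


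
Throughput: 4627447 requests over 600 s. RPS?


Formula: throughput = requests / seconds
throughput = 4627447 / 600
throughput = 7712.41 requests/second

7712.41 requests/second


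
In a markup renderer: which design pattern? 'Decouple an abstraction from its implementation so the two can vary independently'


This matches the Bridge pattern

Bridge


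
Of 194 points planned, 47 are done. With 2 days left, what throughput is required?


Formula: Required rate = Remaining points / Days left
Remaining = 194 - 47 = 147 points
Required rate = 147 / 2 = 73.5 points/day

73.5 points/day


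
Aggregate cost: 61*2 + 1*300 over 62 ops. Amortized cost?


Formula: Amortized cost = Total cost / Operations
Total cost = (61 * 2) + (1 * 300)
Total cost = 122 + 300 = 422
Amortized = 422 / 62 = 6.8065

6.8065


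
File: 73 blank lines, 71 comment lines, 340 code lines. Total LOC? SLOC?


Total LOC = blank + comment + code
Total LOC = 73 + 71 + 340 = 484
SLOC (source only) = code = 340

Total LOC: 484, SLOC: 340


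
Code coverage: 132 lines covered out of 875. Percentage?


Coverage = covered / total * 100
Coverage = 132 / 875 * 100
Coverage = 15.09%

15.09%


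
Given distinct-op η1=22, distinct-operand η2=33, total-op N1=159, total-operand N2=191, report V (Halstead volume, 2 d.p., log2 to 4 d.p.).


Formula: V = N * log2(η), where N = N1 + N2 and η = η1 + η2
η = 22 + 33 = 55
N = 159 + 191 = 350
log2(55) ≈ 5.7814
V = 350 * 5.7814 = 2023.49

2023.49


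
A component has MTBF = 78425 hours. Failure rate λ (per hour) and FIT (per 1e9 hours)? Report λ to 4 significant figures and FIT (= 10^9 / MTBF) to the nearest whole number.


Formula: λ = 1 / MTBF; FIT = λ × 1e9 = 1e9 / MTBF
λ = 1 / 78425 ≈ 1.275e-05 failures/hour
FIT = 1e9 / 78425 ≈ 12751 failures per 1e9 hours (nearest whole number)

λ = 1.275e-05 /h, FIT = 12751


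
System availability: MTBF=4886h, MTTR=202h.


Availability = MTBF / (MTBF + MTTR)
Availability = 4886 / (4886 + 202)
Availability = 4886 / 5088
Availability = 96.0299%

96.0299%


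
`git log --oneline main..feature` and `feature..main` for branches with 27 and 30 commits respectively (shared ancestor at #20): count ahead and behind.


Common ancestor: commit #20
feature commits after divergence: 27 - 20 = 7
main commits after divergence: 30 - 20 = 10
feature is 7 commits ahead of main
main is 10 commits ahead of feature

feature ahead: 7, main ahead: 10


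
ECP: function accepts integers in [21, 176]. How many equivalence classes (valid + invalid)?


Valid range: [21, 176]
Class 1: x < 21 — invalid
Class 2: 21 ≤ x ≤ 176 — valid
Class 3: x > 176 — invalid
Total equivalence classes: 3

3 equivalence classes


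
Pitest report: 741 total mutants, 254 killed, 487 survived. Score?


Mutation score = killed / total * 100
Mutation score = 254 / 741 * 100
Mutation score = 34.28%

34.28%


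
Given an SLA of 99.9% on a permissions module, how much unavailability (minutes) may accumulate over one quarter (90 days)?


Formula: allowed downtime = period * (100 - SLA) / 100
Period (quarter (90 days)) = 129600 minutes
Unavailability fraction = (100 - 99.9) / 100
Allowed downtime = 129600 * (100 - 99.9) / 100
Allowed downtime = 129.6 minutes

129.6 minutes


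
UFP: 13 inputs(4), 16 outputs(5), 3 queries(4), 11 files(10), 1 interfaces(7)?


UFP = EI*4 + EO*5 + EQ*4 + ILF*10 + EIF*7
UFP = 13*4 + 16*5 + 3*4 + 11*10 + 1*7
UFP = 52 + 80 + 12 + 110 + 7
UFP = 261

261


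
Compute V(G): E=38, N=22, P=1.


Formula: V(G) = E - N + 2P
V(G) = 38 - 22 + 2*1
V(G) = 16 + 2
V(G) = 18

18


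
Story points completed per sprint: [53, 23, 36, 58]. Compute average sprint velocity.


Formula: Avg velocity = Total points / Number of sprints
Points: [53, 23, 36, 58]
Sum = 53 + 23 + 36 + 58 = 170
Avg velocity = 170 / 4 = 42.5 points/sprint

42.5 points/sprint


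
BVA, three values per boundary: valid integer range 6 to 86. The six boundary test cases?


Range: [6, 86]
Boundaries: just below min, min, min+1, max-1, max, just above max
Values: [5, 6, 7, 85, 86, 87]

[5, 6, 7, 85, 86, 87]


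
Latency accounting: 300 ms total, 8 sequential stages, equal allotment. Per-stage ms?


Formula: per_stage = total_budget / stages
per_stage = 300 / 8
per_stage = 37.5 ms

37.5 ms


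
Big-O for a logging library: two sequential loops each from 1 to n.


Reasoning: sequential dominates: O(n) + O(n) = O(n)
Complexity: O(n)

O(n)


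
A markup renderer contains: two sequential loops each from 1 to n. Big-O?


Reasoning: sequential dominates: O(n) + O(n) = O(n)
Complexity: O(n)

O(n)


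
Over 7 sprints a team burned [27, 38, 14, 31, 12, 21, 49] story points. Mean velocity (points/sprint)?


Formula: Avg velocity = Total points / Number of sprints
Points: [27, 38, 14, 31, 12, 21, 49]
Sum = 27 + 38 + 14 + 31 + 12 + 21 + 49 = 192
Avg velocity = 192 / 7 = 27.43 points/sprint

27.43 points/sprint


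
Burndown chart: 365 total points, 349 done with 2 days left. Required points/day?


Formula: Required rate = Remaining points / Days left
Remaining = 365 - 349 = 16 points
Required rate = 16 / 2 = 8.0 points/day

8.0 points/day


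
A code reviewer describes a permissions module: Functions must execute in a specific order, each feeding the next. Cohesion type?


Reasoning: Output of one is input to next
Type: Sequential cohesion

Sequential cohesion


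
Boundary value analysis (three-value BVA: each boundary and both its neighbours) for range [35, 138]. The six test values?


Range: [35, 138]
Boundaries: just below min, min, min+1, max-1, max, just above max
Values: [34, 35, 36, 137, 138, 139]

[34, 35, 36, 137, 138, 139]


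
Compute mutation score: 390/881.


Mutation score = killed / total * 100
Mutation score = 390 / 881 * 100
Mutation score = 44.27%

44.27%


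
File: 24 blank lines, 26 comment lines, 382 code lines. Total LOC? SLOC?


Total LOC = blank + comment + code
Total LOC = 24 + 26 + 382 = 432
SLOC (source only) = code = 382

Total LOC: 432, SLOC: 382


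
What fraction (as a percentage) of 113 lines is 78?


Coverage = covered / total * 100
Coverage = 78 / 113 * 100
Coverage = 69.03%

69.03%


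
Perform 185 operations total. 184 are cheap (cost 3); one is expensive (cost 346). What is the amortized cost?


Formula: Amortized cost = Total cost / Operations
Total cost = (184 * 3) + (1 * 346)
Total cost = 552 + 346 = 898
Amortized = 898 / 185 = 4.8541

4.8541


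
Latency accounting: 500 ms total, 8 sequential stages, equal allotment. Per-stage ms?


Formula: per_stage = total_budget / stages
per_stage = 500 / 8
per_stage = 62.5 ms

62.5 ms


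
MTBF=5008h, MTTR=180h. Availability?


Availability = MTBF / (MTBF + MTTR)
Availability = 5008 / (5008 + 180)
Availability = 5008 / 5188
Availability = 96.5305%

96.5305%


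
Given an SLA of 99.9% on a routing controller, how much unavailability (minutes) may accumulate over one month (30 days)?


Formula: allowed downtime = period * (100 - SLA) / 100
Period (month (30 days)) = 43200 minutes
Unavailability fraction = (100 - 99.9) / 100
Allowed downtime = 43200 * (100 - 99.9) / 100
Allowed downtime = 43.2 minutes

43.2 minutes


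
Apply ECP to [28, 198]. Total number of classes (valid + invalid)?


Valid range: [28, 198]
Class 1: x < 28 — invalid
Class 2: 28 ≤ x ≤ 198 — valid
Class 3: x > 198 — invalid
Total equivalence classes: 3

3 equivalence classes


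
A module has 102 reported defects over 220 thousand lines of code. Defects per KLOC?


Defect density = defects / KLOC
Defect density = 102 / 220
Defect density = 0.464 defects/KLOC

0.464 defects/KLOC


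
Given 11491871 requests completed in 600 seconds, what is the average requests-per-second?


Formula: throughput = requests / seconds
throughput = 11491871 / 600
throughput = 19153.12 requests/second

19153.12 requests/second


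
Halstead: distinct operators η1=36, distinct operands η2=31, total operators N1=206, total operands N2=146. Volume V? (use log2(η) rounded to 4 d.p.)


Formula: V = N * log2(η), where N = N1 + N2 and η = η1 + η2
η = 36 + 31 = 67
N = 206 + 146 = 352
log2(67) ≈ 6.0661
V = 352 * 6.0661 = 2135.27

2135.27


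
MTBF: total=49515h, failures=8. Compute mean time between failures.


Formula: MTBF = Total operating time / Number of failures
MTBF = 49515 / 8
MTBF = 6189.38 hours

6189.38 hours


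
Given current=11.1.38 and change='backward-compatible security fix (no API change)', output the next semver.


Current: 11.1.38
Change category: 'backward-compatible security fix (no API change)' → patch bump
SemVer rule: patch bump → increment PATCH (MAJOR and MINOR unchanged)
New: 11.1.39

11.1.39


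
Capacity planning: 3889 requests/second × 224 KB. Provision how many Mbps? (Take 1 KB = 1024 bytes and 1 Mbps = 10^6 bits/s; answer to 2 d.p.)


Formula: Mbps = payload_bytes * RPS * 8 / 1e6
Payload per request = 224 KB = 224 * 1024 = 229376 bytes
Total bytes/sec = 229376 * 3889 = 892043264
Total bits/sec = 892043264 * 8 = 7136346112
Mbps = 7136346112 / 1e6 = 7136.35

7136.35 Mbps


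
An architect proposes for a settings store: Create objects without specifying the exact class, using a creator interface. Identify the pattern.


This matches the Factory Method pattern

Factory Method


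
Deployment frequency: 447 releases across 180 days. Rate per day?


Formula: deployments per day = releases / days
= 447 / 180
= 2.483 deploys/day
(equivalently, 17.38 deploys/week)

2.483 deploys/day


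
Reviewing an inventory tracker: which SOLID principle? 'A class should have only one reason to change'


This describes the Single Responsibility Principle (SRP)

Single Responsibility Principle (SRP)


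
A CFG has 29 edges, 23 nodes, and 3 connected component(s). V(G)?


Formula: V(G) = E - N + 2P
V(G) = 29 - 23 + 2*3
V(G) = 6 + 6
V(G) = 12

12


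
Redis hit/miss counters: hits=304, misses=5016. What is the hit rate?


Formula: hit rate = hits / (hits + misses) * 100
hit rate = 304 / (304 + 5016) * 100
hit rate = 304 / 5320 * 100
hit rate = 5.71%

5.71%


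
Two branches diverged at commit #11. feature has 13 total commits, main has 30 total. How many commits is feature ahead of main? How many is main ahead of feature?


Common ancestor: commit #11
feature commits after divergence: 13 - 11 = 2
main commits after divergence: 30 - 11 = 19
feature is 2 commits ahead of main
main is 19 commits ahead of feature

feature ahead: 2, main ahead: 19


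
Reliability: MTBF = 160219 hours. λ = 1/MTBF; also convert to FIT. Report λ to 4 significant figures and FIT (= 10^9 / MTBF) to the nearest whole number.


Formula: λ = 1 / MTBF; FIT = λ × 1e9 = 1e9 / MTBF
λ = 1 / 160219 ≈ 6.241e-06 failures/hour
FIT = 1e9 / 160219 ≈ 6241 failures per 1e9 hours (nearest whole number)

λ = 6.241e-06 /h, FIT = 6241


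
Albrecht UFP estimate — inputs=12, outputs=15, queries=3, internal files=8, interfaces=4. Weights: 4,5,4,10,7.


UFP = EI*4 + EO*5 + EQ*4 + ILF*10 + EIF*7
UFP = 12*4 + 15*5 + 3*4 + 8*10 + 4*7
UFP = 48 + 75 + 12 + 80 + 28
UFP = 243

243


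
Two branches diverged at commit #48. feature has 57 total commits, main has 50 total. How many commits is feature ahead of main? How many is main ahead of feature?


Common ancestor: commit #48
feature commits after divergence: 57 - 48 = 9
main commits after divergence: 50 - 48 = 2
feature is 9 commits ahead of main
main is 2 commits ahead of feature

feature ahead: 9, main ahead: 2


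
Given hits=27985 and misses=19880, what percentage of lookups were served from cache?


Formula: hit rate = hits / (hits + misses) * 100
hit rate = 27985 / (27985 + 19880) * 100
hit rate = 27985 / 47865 * 100
hit rate = 58.47%

58.47%


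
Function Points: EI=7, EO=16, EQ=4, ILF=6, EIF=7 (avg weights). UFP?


UFP = EI*4 + EO*5 + EQ*4 + ILF*10 + EIF*7
UFP = 7*4 + 16*5 + 4*4 + 6*10 + 7*7
UFP = 28 + 80 + 16 + 60 + 49
UFP = 233

233


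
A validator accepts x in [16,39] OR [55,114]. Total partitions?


Valid ranges: [16,39] and [55,114]
Class 1: x < 16 — invalid
Class 2: 16 ≤ x ≤ 39 — valid
Class 3: 39 < x < 55 — invalid (gap between ranges)
Class 4: 55 ≤ x ≤ 114 — valid
Class 5: x > 114 — invalid
Total equivalence classes: 5

5 equivalence classes


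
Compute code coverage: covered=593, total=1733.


Coverage = covered / total * 100
Coverage = 593 / 1733 * 100
Coverage = 34.22%

34.22%


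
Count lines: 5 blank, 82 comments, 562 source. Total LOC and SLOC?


Total LOC = blank + comment + code
Total LOC = 5 + 82 + 562 = 649
SLOC (source only) = code = 562

Total LOC: 649, SLOC: 562


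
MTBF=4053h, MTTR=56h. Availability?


Availability = MTBF / (MTBF + MTTR)
Availability = 4053 / (4053 + 56)
Availability = 4053 / 4109
Availability = 98.6371%

98.6371%


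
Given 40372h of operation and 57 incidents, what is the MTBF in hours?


Formula: MTBF = Total operating time / Number of failures
MTBF = 40372 / 57
MTBF = 708.28 hours

708.28 hours


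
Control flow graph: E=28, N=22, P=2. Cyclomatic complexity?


Formula: V(G) = E - N + 2P
V(G) = 28 - 22 + 2*2
V(G) = 6 + 4
V(G) = 10

10


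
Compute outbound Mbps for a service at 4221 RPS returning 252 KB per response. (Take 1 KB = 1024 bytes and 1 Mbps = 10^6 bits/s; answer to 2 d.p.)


Formula: Mbps = payload_bytes * RPS * 8 / 1e6
Payload per request = 252 KB = 252 * 1024 = 258048 bytes
Total bytes/sec = 258048 * 4221 = 1089220608
Total bits/sec = 1089220608 * 8 = 8713764864
Mbps = 8713764864 / 1e6 = 8713.76

8713.76 Mbps


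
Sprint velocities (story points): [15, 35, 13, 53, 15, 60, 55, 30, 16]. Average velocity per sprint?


Formula: Avg velocity = Total points / Number of sprints
Points: [15, 35, 13, 53, 15, 60, 55, 30, 16]
Sum = 15 + 35 + 13 + 53 + 15 + 60 + 55 + 30 + 16 = 292
Avg velocity = 292 / 9 = 32.44 points/sprint

32.44 points/sprint


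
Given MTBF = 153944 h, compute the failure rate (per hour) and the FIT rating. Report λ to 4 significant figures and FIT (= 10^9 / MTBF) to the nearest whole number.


Formula: λ = 1 / MTBF; FIT = λ × 1e9 = 1e9 / MTBF
λ = 1 / 153944 ≈ 6.496e-06 failures/hour
FIT = 1e9 / 153944 ≈ 6496 failures per 1e9 hours (nearest whole number)

λ = 6.496e-06 /h, FIT = 6496


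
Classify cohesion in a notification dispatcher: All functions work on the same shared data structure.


Reasoning: Functions share data
Type: Communicational cohesion

Communicational cohesion


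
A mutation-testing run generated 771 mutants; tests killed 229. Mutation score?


Mutation score = killed / total * 100
Mutation score = 229 / 771 * 100
Mutation score = 29.7%

29.7%


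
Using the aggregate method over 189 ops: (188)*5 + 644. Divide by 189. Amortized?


Formula: Amortized cost = Total cost / Operations
Total cost = (188 * 5) + (1 * 644)
Total cost = 940 + 644 = 1584
Amortized = 1584 / 189 = 8.381

8.381


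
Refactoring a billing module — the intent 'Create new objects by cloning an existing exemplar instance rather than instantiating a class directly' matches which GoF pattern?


This matches the Prototype pattern

Prototype


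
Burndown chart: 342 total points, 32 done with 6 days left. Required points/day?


Formula: Required rate = Remaining points / Days left
Remaining = 342 - 32 = 310 points
Required rate = 310 / 6 = 51.67 points/day

51.67 points/day


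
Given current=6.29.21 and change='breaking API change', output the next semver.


Current: 6.29.21
Change category: 'breaking API change' → major bump
SemVer rule: major bump → increment MAJOR, reset MINOR and PATCH to 0
New: 7.0.0

7.0.0


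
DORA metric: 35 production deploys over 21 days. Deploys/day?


Formula: deployments per day = releases / days
= 35 / 21
= 1.667 deploys/day
(equivalently, 11.67 deploys/week)

1.667 deploys/day


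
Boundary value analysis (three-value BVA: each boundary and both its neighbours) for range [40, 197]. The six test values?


Range: [40, 197]
Boundaries: just below min, min, min+1, max-1, max, just above max
Values: [39, 40, 41, 196, 197, 198]

[39, 40, 41, 196, 197, 198]


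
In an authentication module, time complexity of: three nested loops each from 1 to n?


Reasoning: three levels of nesting over n
Complexity: O(n^3)

O(n^3)


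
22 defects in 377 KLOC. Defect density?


Defect density = defects / KLOC
Defect density = 22 / 377
Defect density = 0.058 defects/KLOC

0.058 defects/KLOC


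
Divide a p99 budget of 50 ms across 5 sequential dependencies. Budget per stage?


Formula: per_stage = total_budget / stages
per_stage = 50 / 5
per_stage = 10.0 ms

10.0 ms


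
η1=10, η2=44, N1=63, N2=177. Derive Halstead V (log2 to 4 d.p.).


Formula: V = N * log2(η), where N = N1 + N2 and η = η1 + η2
η = 10 + 44 = 54
N = 63 + 177 = 240
log2(54) ≈ 5.7549
V = 240 * 5.7549 = 1381.18

1381.18


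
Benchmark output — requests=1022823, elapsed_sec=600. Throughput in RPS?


Formula: throughput = requests / seconds
throughput = 1022823 / 600
throughput = 1704.71 requests/second

1704.71 requests/second


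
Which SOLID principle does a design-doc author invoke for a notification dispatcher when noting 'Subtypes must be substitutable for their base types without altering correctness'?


This describes the Liskov Substitution Principle (LSP)

Liskov Substitution Principle (LSP)


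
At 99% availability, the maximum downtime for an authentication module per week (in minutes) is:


Formula: allowed downtime = period * (100 - SLA) / 100
Period (week) = 10080 minutes
Unavailability fraction = (100 - 99.0) / 100
Allowed downtime = 10080 * (100 - 99.0) / 100
Allowed downtime = 100.8 minutes

100.8 minutes


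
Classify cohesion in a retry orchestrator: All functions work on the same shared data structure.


Reasoning: Functions share data
Type: Communicational cohesion

Communicational cohesion


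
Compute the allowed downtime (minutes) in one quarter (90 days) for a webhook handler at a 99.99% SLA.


Formula: allowed downtime = period * (100 - SLA) / 100
Period (quarter (90 days)) = 129600 minutes
Unavailability fraction = (100 - 99.99) / 100
Allowed downtime = 129600 * (100 - 99.99) / 100
Allowed downtime = 12.96 minutes

12.96 minutes
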